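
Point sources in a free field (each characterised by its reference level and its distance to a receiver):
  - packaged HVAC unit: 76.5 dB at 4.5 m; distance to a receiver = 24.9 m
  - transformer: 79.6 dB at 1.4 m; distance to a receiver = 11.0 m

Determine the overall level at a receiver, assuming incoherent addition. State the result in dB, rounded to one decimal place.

Apply inverse-square spreading to bring every level to the receiver, then sum 10^(L/10).
packaged HVAC unit: 76.5 − 20·log₁₀(24.9/4.5) = 76.5 − 14.86 = 61.64 dB.
transformer: 79.6 − 20·log₁₀(11.0/1.4) = 79.6 − 17.91 = 61.69 dB.
Σ 10^(L/10) = 2.936e+06 → L_total = 10·log₁₀(2.936e+06) = 64.68 dB.

64.7 dB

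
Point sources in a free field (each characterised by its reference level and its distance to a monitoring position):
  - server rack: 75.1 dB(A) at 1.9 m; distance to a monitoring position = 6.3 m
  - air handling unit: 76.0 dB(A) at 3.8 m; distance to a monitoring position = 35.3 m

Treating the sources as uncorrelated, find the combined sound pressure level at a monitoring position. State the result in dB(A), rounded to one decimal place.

Propagate each source to the receiver with L = L_ref − 20·log₁₀(r/r_ref), then add intensities.
server rack: 75.1 − 20·log₁₀(6.3/1.9) = 75.1 − 10.41 = 64.69 dB(A).
air handling unit: 76.0 − 20·log₁₀(35.3/3.8) = 76.0 − 19.36 = 56.64 dB(A).
Σ 10^(L/10) = 3.405e+06 → L_total = 10·log₁₀(3.405e+06) = 65.32 dB(A).

65.3 dB(A)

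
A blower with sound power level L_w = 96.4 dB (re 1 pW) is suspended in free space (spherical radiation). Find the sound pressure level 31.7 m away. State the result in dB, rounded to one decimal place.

55.4 dB

Free-field spherical radiation: L_p = L_w − 10·log₁₀(4π·r²), r = 31.7 m.
4π·r² = 1.263e+04 m², 10·log₁₀ of that is 41.013 dB.
L_p = 96.4 − 41.013 = 55.39 dB.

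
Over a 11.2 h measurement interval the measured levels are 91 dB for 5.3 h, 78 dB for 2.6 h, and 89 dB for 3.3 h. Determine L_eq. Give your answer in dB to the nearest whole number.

89 dB

L_eq = 10·log₁₀[(1/T)·Σ tᵢ·10^(Lᵢ/10)] with T = 11.2 h.
Σ tᵢ·10^(Lᵢ/10) = 5.3·10^(91/10) + 2.6·10^(78/10) + 3.3·10^(89/10) = 9.458e+09.
L_eq = 10·log₁₀(9.458e+09/11.2) = 89.27 dB.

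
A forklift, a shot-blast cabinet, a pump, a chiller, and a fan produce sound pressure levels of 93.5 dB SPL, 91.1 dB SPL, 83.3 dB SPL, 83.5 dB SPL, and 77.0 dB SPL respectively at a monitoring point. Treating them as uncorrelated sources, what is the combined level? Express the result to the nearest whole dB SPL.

96 dB SPL

For uncorrelated sources the intensities add, so convert each level to linear form, sum, and take 10·log₁₀ of the total.
Σ 10^(L/10) = 10^(93.5/10) + 10^(91.1/10) + 10^(83.3/10) + 10^(83.5/10) + 10^(77.0/10) = 4.015e+09.
L_total = 10·log₁₀(4.015e+09) = 96.04 dB SPL.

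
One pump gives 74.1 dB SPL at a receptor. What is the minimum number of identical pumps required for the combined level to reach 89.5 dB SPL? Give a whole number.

35

Need L₁ + 10·log₁₀ N ≥ 89.5, i.e. log₁₀ N ≥ 1.54.
N ≥ 10^(15.4/10) = 34.674, so N = 35.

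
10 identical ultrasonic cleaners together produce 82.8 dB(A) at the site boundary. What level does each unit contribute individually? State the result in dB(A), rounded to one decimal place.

72.8 dB(A)

10 equal contributions raise the level by 10·log₁₀ 10 = 10.000 dB, so each unit alone gives 82.8 − 10.000.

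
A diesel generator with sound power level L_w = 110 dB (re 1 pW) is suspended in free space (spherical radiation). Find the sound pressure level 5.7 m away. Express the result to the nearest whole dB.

The power spreads over a sphere of area 4π·r², so L_p = L_w − 10·log₁₀(4π·r²).
4π·r² = 408.3 m², 10·log₁₀ of that is 26.110 dB.
L_p = 110 − 26.110 = 83.89 dB.

84 dB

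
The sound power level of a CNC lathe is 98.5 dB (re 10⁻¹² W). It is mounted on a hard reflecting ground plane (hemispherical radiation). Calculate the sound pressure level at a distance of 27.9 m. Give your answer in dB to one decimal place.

61.6 dB

The power spreads over a hemisphere of area 2π·r², so L_p = L_w − 10·log₁₀(2π·r²).
2π·r² = 4891 m², 10·log₁₀ of that is 36.894 dB.
L_p = 98.5 − 36.894 = 61.61 dB.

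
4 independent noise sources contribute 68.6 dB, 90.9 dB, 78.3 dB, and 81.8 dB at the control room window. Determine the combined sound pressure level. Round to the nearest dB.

92 dB

Incoherent sources combine by intensity addition: L_total = 10·log₁₀(Σ 10^(L_i/10)).
Σ 10^(L/10) = 10^(68.6/10) + 10^(90.9/10) + 10^(78.3/10) + 10^(81.8/10) = 1.456e+09.
L_total = 10·log₁₀(1.456e+09) = 91.63 dB.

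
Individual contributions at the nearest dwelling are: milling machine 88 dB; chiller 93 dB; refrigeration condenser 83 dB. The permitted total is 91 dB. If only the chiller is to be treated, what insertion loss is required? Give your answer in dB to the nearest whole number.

7 dB

Fixed contribution from the other sources: Σ 10^(L/10) = 10^(88/10) + 10^(83/10) = 8.305e+08 (89.19 dB).
The limit corresponds to 10^(91/10) = 1.259e+09; subtracting the fixed part leaves 4.284e+08 for the chiller, i.e. 86.32 dB.
Required insertion loss = 93 − 86.32 = 6.68 dB.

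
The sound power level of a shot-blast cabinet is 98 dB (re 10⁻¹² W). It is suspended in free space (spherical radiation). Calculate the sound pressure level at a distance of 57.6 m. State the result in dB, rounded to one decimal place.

51.8 dB

The power spreads over a sphere of area 4π·r², so L_p = L_w − 10·log₁₀(4π·r²).
4π·r² = 4.169e+04 m², 10·log₁₀ of that is 46.201 dB.
L_p = 98 − 46.201 = 51.80 dB.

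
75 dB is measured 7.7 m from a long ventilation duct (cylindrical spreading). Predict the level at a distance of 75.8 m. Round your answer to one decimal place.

65.1 dB

Line-source attenuation: ΔL = 10·log₁₀(r₂/r₁) = 10·log₁₀(75.8/7.7) = 9.932 dB.
L₂ = 75 − 10·log₁₀(75.8/7.7) = 75 − 9.932 = 65.07 dB.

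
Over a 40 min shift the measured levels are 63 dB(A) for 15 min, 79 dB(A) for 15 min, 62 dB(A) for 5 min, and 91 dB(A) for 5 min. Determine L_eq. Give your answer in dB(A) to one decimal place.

82.7 dB(A)

The energy average is taken in the linear domain: L_eq = 10·log₁₀[(Σ tᵢ·10^(Lᵢ/10))/T], T = 40 min.
Σ tᵢ·10^(Lᵢ/10) = 15·10^(63/10) + 15·10^(79/10) + 5·10^(62/10) + 5·10^(91/10) = 7.524e+09.
L_eq = 10·log₁₀(7.524e+09/40) = 82.74 dB(A).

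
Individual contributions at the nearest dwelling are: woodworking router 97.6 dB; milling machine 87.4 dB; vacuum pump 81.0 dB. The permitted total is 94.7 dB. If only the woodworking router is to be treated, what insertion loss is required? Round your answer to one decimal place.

4.0 dB

The untreated sources together contribute 10^(87.4/10) + 10^(81.0/10) = 6.754e+08, i.e. 88.30 dB.
The limit corresponds to 10^(94.7/10) = 2.951e+09; subtracting the fixed part leaves 2.276e+09 for the woodworking router, i.e. 93.57 dB.
So the woodworking router must be reduced from 97.6 to 93.57 dB: IL = 4.03 dB.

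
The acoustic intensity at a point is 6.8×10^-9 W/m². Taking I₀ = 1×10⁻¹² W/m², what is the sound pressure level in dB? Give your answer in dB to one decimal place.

Dividing by I₀ shifts the exponent by 12: I/I₀ = 6.8×10^3.
L = 10·(0.8325 + 3) = 38.33 dB.

38.3 dB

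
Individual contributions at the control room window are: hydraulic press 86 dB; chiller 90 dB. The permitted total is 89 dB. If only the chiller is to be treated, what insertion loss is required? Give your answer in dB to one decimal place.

Fixed contribution from the other source: Σ 10^(L/10) = 10^(86/10) = 3.981e+08 (86.00 dB).
The limit corresponds to 10^(89/10) = 7.943e+08; subtracting the fixed part leaves 3.962e+08 for the chiller, i.e. 85.98 dB.
So the chiller must be reduced from 90 to 85.98 dB: IL = 4.02 dB.

4.0 dB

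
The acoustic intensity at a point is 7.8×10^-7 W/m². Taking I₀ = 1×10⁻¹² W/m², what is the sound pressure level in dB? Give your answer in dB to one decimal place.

I/I₀ = 7.8×10^-7/10⁻¹² = 7.8×10^5, and L = 10·log₁₀(I/I₀).
L = 10·(0.8921 + 5) = 58.92 dB.

58.9 dB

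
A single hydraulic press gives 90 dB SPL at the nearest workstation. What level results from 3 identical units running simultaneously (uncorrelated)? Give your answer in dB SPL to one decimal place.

L_total = L₁ + 10·log₁₀ N for N identical incoherent sources.
L_total = 90 + 10·log₁₀(3) = 90 + 4.771 = 94.77 dB SPL.

94.8 dB SPL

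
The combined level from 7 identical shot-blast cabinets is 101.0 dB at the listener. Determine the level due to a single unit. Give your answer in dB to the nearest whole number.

For N identical incoherent sources L_total = L₁ + 10·log₁₀ N, so L₁ = 101.0 − 10·log₁₀(7) = 101.0 − 8.451.

93 dB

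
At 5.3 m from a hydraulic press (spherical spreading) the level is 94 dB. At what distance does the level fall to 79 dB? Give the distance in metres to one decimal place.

The 15.0 dB drop corresponds to a distance ratio of 10^(15.0/20) for a point source.
r₂ = 5.3·10^((94−79)/20) = 5.3·10^(15.0/20) = 29.80 m.

29.8 m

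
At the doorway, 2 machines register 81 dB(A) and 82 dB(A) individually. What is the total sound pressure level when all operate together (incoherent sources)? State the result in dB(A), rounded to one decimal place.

Incoherent sources combine by intensity addition: L_total = 10·log₁₀(Σ 10^(L_i/10)).
Σ 10^(L/10) = 10^(81/10) + 10^(82/10) = 2.844e+08.
L_total = 10·log₁₀(2.844e+08) = 84.54 dB(A).

84.5 dB(A)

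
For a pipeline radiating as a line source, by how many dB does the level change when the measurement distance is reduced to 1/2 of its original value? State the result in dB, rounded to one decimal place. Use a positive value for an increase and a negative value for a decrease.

Line-source spreading: ΔL = −10·log₁₀(r₂/r₁).
ΔL = −10·log₁₀(0.5) = +3.01 dB.

+3.0 dB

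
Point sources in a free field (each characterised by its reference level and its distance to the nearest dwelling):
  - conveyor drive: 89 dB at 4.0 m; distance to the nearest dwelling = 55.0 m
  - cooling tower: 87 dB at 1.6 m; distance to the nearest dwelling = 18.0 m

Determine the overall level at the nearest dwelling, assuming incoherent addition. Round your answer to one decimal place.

Propagate each source to the receiver with L = L_ref − 20·log₁₀(r/r_ref), then add intensities.
conveyor drive: 89 − 20·log₁₀(55.0/4.0) = 89 − 22.77 = 66.23 dB.
cooling tower: 87 − 20·log₁₀(18.0/1.6) = 87 − 21.02 = 65.98 dB.
Σ 10^(L/10) = 8.161e+06 → L_total = 10·log₁₀(8.161e+06) = 69.12 dB.

69.1 dB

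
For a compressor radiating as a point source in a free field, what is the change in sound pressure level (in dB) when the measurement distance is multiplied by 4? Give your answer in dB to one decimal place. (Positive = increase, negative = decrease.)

-12.0 dB

With spherical spreading the level changes by −20·log₁₀(r₂/r₁).
ΔL = −20·log₁₀(4) = -12.04 dB.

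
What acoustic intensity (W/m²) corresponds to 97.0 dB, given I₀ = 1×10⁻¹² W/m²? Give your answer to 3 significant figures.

0.00501 W/m²

L = 10·log₁₀(I/I₀) ⇒ I = I₀·10^(L/10) = 10⁻¹² × 10^9.70.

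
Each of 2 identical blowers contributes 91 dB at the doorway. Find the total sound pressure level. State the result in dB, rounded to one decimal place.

94.0 dB

N identical incoherent sources raise the level by 10·log₁₀ N.
L_total = 91 + 10·log₁₀(2) = 91 + 3.010 = 94.01 dB.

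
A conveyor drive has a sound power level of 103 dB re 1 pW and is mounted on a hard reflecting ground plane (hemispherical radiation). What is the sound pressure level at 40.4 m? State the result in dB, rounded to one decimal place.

L_p = L_w − 10·log₁₀(2π·r²) with r = 40.4 m.
2π·r² = 1.026e+04 m², 10·log₁₀ of that is 40.109 dB.
L_p = 103 − 40.109 = 62.89 dB.

62.9 dB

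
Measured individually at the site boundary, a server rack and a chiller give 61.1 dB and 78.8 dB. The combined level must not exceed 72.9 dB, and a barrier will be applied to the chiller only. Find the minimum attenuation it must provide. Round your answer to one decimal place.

Everything except the chiller sums to 10^(61.1/10) = 1.288e+06 in linear terms, 61.10 dB.
The limit corresponds to 10^(72.9/10) = 1.950e+07; subtracting the fixed part leaves 1.821e+07 for the chiller, i.e. 72.60 dB.
So the chiller must be reduced from 78.8 to 72.60 dB: IL = 6.20 dB.

6.2 dB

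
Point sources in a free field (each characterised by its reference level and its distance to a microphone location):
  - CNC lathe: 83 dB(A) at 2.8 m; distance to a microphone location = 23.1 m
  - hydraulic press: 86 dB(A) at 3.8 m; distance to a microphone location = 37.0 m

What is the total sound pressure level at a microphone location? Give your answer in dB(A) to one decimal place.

68.5 dB(A)

Apply inverse-square spreading to bring every level to the receiver, then sum 10^(L/10).
CNC lathe: 83 − 20·log₁₀(23.1/2.8) = 83 − 18.33 = 64.67 dB(A).
hydraulic press: 86 − 20·log₁₀(37.0/3.8) = 86 − 19.77 = 66.23 dB(A).
Σ 10^(L/10) = 7.131e+06 → L_total = 10·log₁₀(7.131e+06) = 68.53 dB(A).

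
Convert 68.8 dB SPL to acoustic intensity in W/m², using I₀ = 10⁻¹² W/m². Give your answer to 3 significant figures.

I = I₀·10^(L/10) = 10⁻¹² × 10^(68.8/10) = 10^(-5.120).

7.59e-06 W/m²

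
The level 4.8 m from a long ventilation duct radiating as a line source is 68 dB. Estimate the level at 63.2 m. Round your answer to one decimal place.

Line-source attenuation: ΔL = 10·log₁₀(r₂/r₁) = 10·log₁₀(63.2/4.8) = 11.195 dB.
L₂ = 68 − 10·log₁₀(63.2/4.8) = 68 − 11.195 = 56.81 dB.

56.8 dB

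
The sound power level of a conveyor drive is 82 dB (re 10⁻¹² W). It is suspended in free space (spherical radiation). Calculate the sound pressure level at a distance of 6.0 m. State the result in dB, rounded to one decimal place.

55.4 dB

The power spreads over a sphere of area 4π·r², so L_p = L_w − 10·log₁₀(4π·r²).
4π·r² = 452.4 m², 10·log₁₀ of that is 26.555 dB.
L_p = 82 − 26.555 = 55.44 dB.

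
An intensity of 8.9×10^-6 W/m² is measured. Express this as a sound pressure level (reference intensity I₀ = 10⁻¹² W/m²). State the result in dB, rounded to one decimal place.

Dividing by I₀ shifts the exponent by 12: I/I₀ = 8.9×10^6.
L = 10·(0.9494 + 6) = 69.49 dB.

69.5 dB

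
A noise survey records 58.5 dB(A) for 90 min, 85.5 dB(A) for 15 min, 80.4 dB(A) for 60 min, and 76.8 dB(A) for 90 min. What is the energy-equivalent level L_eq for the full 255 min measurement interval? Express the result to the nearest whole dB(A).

L_eq = 10·log₁₀[(1/T)·Σ tᵢ·10^(Lᵢ/10)] with T = 255 min.
Σ tᵢ·10^(Lᵢ/10) = 90·10^(58.5/10) + 15·10^(85.5/10) + 60·10^(80.4/10) + 90·10^(76.8/10) = 1.627e+10.
L_eq = 10·log₁₀(1.627e+10/255) = 78.05 dB(A).

78 dB(A)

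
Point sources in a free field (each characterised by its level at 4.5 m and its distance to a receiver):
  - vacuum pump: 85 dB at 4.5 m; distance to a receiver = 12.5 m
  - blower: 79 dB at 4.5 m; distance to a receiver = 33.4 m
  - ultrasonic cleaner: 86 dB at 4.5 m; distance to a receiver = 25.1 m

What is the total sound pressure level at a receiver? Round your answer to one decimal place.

Propagate each source to the receiver with L = L_ref − 20·log₁₀(r/r_ref), then add intensities.
vacuum pump: 85 − 20·log₁₀(12.5/4.5) = 85 − 8.87 = 76.13 dB.
blower: 79 − 20·log₁₀(33.4/4.5) = 79 − 17.41 = 61.59 dB.
ultrasonic cleaner: 86 − 20·log₁₀(25.1/4.5) = 86 − 14.93 = 71.07 dB.
Σ 10^(L/10) = 5.522e+07 → L_total = 10·log₁₀(5.522e+07) = 77.42 dB.

77.4 dB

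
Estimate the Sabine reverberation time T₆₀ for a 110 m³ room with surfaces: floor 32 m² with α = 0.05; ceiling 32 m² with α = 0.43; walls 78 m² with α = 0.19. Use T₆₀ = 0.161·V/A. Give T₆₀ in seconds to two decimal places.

A = Σ Sᵢαᵢ = 32·0.05 + 32·0.43 + 78·0.19 = 30.18 m².
T₆₀ = 0.161·V/A = 0.161·110/30.18 = 0.587 s.

0.59 s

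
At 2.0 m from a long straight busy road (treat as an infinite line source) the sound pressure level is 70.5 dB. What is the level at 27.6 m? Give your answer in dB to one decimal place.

59.1 dB

For a line source, L₂ = L₁ − 10·log₁₀(r₂/r₁).
L₂ = 70.5 − 10·log₁₀(27.6/2.0) = 70.5 − 11.399 = 59.10 dB.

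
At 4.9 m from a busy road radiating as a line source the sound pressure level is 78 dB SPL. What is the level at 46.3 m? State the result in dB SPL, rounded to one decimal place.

Cylindrical spreading from a line source gives a 10·log₁₀(r₂/r₁) drop.
L₂ = 78 − 10·log₁₀(46.3/4.9) = 78 − 9.754 = 68.25 dB SPL.

68.2 dB SPL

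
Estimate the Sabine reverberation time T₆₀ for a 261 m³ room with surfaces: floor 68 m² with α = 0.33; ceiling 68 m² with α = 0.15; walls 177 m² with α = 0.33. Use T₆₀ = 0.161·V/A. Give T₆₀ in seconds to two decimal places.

0.46 s

A = Σ Sᵢαᵢ = 68·0.33 + 68·0.15 + 177·0.33 = 91.05 m².
T₆₀ = 0.161 × 261 / 91.05 = 0.462 s.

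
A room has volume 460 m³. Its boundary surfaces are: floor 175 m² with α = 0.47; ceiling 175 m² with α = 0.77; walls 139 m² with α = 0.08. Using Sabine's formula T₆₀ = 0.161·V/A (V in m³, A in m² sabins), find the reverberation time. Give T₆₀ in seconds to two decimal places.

Summing Sᵢαᵢ: 175·0.47 + 175·0.77 + 139·0.08 = 228.12 m².
T₆₀ = 0.161 × 460 / 228.12 = 0.325 s.

0.32 s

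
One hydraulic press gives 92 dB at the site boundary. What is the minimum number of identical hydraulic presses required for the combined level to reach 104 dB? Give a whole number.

N identical sources give L₁ + 10·log₁₀ N, so require 10·log₁₀ N ≥ 104 − 92 = 12.0 dB.
N ≥ 10^(12.0/10) = 15.849, so N = 16.

16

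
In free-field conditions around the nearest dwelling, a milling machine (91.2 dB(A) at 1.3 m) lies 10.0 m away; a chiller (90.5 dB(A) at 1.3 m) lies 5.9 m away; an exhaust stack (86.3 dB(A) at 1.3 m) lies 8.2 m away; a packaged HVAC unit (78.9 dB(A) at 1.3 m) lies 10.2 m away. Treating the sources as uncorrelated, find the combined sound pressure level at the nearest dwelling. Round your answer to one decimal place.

Propagate each source to the receiver with L = L_ref − 20·log₁₀(r/r_ref), then add intensities.
milling machine: 91.2 − 20·log₁₀(10.0/1.3) = 91.2 − 17.72 = 73.48 dB(A).
chiller: 90.5 − 20·log₁₀(5.9/1.3) = 90.5 − 13.14 = 77.36 dB(A).
exhaust stack: 86.3 − 20·log₁₀(8.2/1.3) = 86.3 − 16.00 = 70.30 dB(A).
packaged HVAC unit: 78.9 − 20·log₁₀(10.2/1.3) = 78.9 − 17.89 = 61.01 dB(A).
Σ 10^(L/10) = 8.873e+07 → L_total = 10·log₁₀(8.873e+07) = 79.48 dB(A).

79.5 dB(A)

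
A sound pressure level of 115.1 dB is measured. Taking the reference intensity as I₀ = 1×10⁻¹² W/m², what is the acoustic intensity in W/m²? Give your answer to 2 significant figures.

I/I₀ = 10^(115.1/10) = 3.236e+11, so I = 3.236e+11 × 10⁻¹² W/m².

0.32 W/m²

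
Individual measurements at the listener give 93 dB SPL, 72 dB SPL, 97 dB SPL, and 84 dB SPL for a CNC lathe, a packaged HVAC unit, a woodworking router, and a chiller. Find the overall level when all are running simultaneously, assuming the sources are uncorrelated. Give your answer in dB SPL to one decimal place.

For uncorrelated sources the intensities add, so convert each level to linear form, sum, and take 10·log₁₀ of the total.
Σ 10^(L/10) = 10^(93/10) + 10^(72/10) + 10^(97/10) + 10^(84/10) = 7.274e+09.
L_total = 10·log₁₀(7.274e+09) = 98.62 dB SPL.

98.6 dB SPL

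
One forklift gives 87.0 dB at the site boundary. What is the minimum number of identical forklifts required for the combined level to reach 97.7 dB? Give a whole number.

Need L₁ + 10·log₁₀ N ≥ 97.7, i.e. log₁₀ N ≥ 1.07.
N ≥ 10^(10.7/10) = 11.749, so N = 12.

12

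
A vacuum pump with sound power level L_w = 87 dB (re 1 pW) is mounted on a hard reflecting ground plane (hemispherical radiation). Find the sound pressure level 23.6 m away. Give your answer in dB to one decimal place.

51.6 dB

L_p = L_w − 10·log₁₀(2π·r²) with r = 23.6 m.
2π·r² = 3499 m², 10·log₁₀ of that is 35.440 dB.
L_p = 87 − 35.440 = 51.56 dB.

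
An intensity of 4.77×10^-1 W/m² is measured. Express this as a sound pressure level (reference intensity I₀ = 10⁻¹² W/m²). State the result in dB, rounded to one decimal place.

116.8 dB

L = 10·log₁₀(I/I₀) = 10·log₁₀(4.77×10^-1/10⁻¹²) = 10·log₁₀(4.77×10^11).
L = 10·(0.6785 + 11) = 116.79 dB.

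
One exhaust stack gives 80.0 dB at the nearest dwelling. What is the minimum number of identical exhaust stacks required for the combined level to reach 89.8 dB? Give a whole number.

Need L₁ + 10·log₁₀ N ≥ 89.8, i.e. log₁₀ N ≥ 0.98.
N ≥ 10^(9.8/10) = 9.550, so N = 10.

10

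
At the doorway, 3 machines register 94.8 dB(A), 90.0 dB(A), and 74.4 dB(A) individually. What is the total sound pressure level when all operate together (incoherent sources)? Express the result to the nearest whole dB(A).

For uncorrelated sources the intensities add, so convert each level to linear form, sum, and take 10·log₁₀ of the total.
Σ 10^(L/10) = 10^(94.8/10) + 10^(90.0/10) + 10^(74.4/10) = 4.047e+09.
L_total = 10·log₁₀(4.047e+09) = 96.07 dB(A).

96 dB(A)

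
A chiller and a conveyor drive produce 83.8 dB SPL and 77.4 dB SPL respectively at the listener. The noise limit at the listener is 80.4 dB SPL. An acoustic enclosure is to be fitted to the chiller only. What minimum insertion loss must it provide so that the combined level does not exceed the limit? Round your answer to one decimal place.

6.4 dB

Everything except the chiller sums to 10^(77.4/10) = 5.495e+07 in linear terms, 77.40 dB SPL.
To meet 80.4 dB SPL overall, the treated chiller may contribute at most 10^(80.4/10) − 5.495e+07 = 5.469e+07, i.e. 77.38 dB SPL.
Required insertion loss = 83.8 − 77.38 = 6.42 dB.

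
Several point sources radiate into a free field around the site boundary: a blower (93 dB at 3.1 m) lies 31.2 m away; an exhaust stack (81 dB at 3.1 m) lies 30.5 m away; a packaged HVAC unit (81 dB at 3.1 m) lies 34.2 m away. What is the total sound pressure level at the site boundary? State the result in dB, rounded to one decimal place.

Apply inverse-square spreading to bring every level to the receiver, then sum 10^(L/10).
blower: 93 − 20·log₁₀(31.2/3.1) = 93 − 20.06 = 72.94 dB.
exhaust stack: 81 − 20·log₁₀(30.5/3.1) = 81 − 19.86 = 61.14 dB.
packaged HVAC unit: 81 − 20·log₁₀(34.2/3.1) = 81 − 20.85 = 60.15 dB.
Σ 10^(L/10) = 2.203e+07 → L_total = 10·log₁₀(2.203e+07) = 73.43 dB.

73.4 dB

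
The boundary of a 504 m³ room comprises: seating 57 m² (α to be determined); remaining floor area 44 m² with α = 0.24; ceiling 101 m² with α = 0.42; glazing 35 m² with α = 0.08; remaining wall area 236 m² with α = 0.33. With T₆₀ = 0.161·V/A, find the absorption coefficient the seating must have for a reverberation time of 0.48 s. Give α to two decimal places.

0.62

Required total absorption A = 0.161·504/0.48 = 169.05 m².
Absorption from the other surfaces = 44·0.24 + 101·0.42 + 35·0.08 + 236·0.33 = 133.66 m², so the seating must supply 35.39 m² over 57 m².
α = 35.39/57 = 0.621.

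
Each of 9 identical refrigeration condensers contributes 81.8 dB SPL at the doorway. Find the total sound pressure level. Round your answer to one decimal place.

L_total = L₁ + 10·log₁₀ N for N identical incoherent sources.
L_total = 81.8 + 10·log₁₀(9) = 81.8 + 9.542 = 91.34 dB SPL.

91.3 dB SPL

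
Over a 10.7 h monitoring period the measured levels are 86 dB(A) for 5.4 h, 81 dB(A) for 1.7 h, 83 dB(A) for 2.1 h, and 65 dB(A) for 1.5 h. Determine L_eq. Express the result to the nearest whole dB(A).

84 dB(A)

Weight each interval's intensity by its duration and average over T = 10.7 h:
Σ tᵢ·10^(Lᵢ/10) = 5.4·10^(86/10) + 1.7·10^(81/10) + 2.1·10^(83/10) + 1.5·10^(65/10) = 2.788e+09.
L_eq = 10·log₁₀(2.788e+09/10.7) = 84.16 dB(A).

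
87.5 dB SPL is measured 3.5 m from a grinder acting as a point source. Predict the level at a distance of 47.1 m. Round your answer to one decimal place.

64.9 dB SPL

Spherical spreading from a point source gives a 20·log₁₀(r₂/r₁) drop.
L₂ = 87.5 − 20·log₁₀(47.1/3.5) = 87.5 − 22.579 = 64.92 dB SPL.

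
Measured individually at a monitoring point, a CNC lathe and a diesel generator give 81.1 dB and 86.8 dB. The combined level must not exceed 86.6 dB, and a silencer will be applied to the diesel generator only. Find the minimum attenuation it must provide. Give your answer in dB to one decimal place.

Everything except the diesel generator sums to 10^(81.1/10) = 1.288e+08 in linear terms, 81.10 dB.
The limit corresponds to 10^(86.6/10) = 4.571e+08; subtracting the fixed part leaves 3.283e+08 for the diesel generator, i.e. 85.16 dB.
So the diesel generator must be reduced from 86.8 to 85.16 dB: IL = 1.64 dB.

1.6 dB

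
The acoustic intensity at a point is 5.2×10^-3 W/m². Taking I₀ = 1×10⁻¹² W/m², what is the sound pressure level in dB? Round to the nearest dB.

L = 10·log₁₀(I/I₀) = 10·log₁₀(5.2×10^-3/10⁻¹²) = 10·log₁₀(5.2×10^9).
L = 10·(0.7160 + 9) = 97.16 dB.

97 dB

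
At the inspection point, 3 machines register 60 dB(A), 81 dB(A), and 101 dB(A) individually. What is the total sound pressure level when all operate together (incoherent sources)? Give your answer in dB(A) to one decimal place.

101.0 dB(A)

Incoherent sources combine by intensity addition: L_total = 10·log₁₀(Σ 10^(L_i/10)).
Σ 10^(L/10) = 10^(60/10) + 10^(81/10) + 10^(101/10) = 1.272e+10.
L_total = 10·log₁₀(1.272e+10) = 101.04 dB(A).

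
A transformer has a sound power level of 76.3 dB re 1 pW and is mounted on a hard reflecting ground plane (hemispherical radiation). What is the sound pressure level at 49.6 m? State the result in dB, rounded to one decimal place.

The power spreads over a hemisphere of area 2π·r², so L_p = L_w − 10·log₁₀(2π·r²).
2π·r² = 1.546e+04 m², 10·log₁₀ of that is 41.891 dB.
L_p = 76.3 − 41.891 = 34.41 dB.

34.4 dB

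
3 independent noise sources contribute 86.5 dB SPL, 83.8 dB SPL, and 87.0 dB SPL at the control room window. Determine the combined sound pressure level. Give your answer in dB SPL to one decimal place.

Incoherent sources combine by intensity addition: L_total = 10·log₁₀(Σ 10^(L_i/10)).
Σ 10^(L/10) = 10^(86.5/10) + 10^(83.8/10) + 10^(87.0/10) = 1.188e+09.
L_total = 10·log₁₀(1.188e+09) = 90.75 dB SPL.

90.7 dB SPL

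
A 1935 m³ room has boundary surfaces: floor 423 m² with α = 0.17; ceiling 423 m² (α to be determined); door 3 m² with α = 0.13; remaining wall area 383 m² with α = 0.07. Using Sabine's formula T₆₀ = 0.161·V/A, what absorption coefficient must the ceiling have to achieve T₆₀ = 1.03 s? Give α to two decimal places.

0.48

From T₆₀ = 0.161·V/A, the target T₆₀ = 1.03 s needs A = 0.161·1935/1.03 = 302.46 m².
Absorption from the other surfaces = 423·0.17 + 3·0.13 + 383·0.07 = 99.11 m², so the ceiling must supply 203.35 m² over 423 m².
α = 203.35/423 = 0.481.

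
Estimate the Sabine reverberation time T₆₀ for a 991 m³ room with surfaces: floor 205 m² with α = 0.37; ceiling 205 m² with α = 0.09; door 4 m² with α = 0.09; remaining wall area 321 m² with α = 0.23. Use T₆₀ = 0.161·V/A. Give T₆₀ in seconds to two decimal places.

0.95 s

Summing Sᵢαᵢ: 205·0.37 + 205·0.09 + 4·0.09 + 321·0.23 = 168.49 m².
T₆₀ = 0.161 × 991 / 168.49 = 0.947 s.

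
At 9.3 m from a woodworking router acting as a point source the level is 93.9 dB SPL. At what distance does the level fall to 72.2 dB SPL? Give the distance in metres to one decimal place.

For a point source L₁ − L₂ = 20·log₁₀(r₂/r₁), so r₂ = r₁·10^((L₁−L₂)/20).
r₂ = 9.3·10^((93.9−72.2)/20) = 9.3·10^(21.7/20) = 113.11 m.

113.1 m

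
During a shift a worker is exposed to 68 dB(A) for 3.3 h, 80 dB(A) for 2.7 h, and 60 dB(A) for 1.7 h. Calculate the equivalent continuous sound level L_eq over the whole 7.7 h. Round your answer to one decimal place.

75.8 dB(A)

Weight each interval's intensity by its duration and average over T = 7.7 h:
Σ tᵢ·10^(Lᵢ/10) = 3.3·10^(68/10) + 2.7·10^(80/10) + 1.7·10^(60/10) = 2.925e+08.
L_eq = 10·log₁₀(2.925e+08/7.7) = 75.80 dB(A).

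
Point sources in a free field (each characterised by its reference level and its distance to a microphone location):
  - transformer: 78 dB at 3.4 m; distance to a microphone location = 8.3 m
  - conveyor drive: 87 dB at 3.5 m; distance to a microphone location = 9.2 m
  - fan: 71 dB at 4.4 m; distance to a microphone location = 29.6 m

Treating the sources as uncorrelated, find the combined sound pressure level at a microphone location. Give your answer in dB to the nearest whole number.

79 dB

First find each source's level at the receiver (point-source: −20·log₁₀(r/r_ref)), then combine on an intensity basis.
transformer: 78 − 20·log₁₀(8.3/3.4) = 78 − 7.75 = 70.25 dB.
conveyor drive: 87 − 20·log₁₀(9.2/3.5) = 87 − 8.39 = 78.61 dB.
fan: 71 − 20·log₁₀(29.6/4.4) = 71 − 16.56 = 54.44 dB.
Σ 10^(L/10) = 8.340e+07 → L_total = 10·log₁₀(8.340e+07) = 79.21 dB.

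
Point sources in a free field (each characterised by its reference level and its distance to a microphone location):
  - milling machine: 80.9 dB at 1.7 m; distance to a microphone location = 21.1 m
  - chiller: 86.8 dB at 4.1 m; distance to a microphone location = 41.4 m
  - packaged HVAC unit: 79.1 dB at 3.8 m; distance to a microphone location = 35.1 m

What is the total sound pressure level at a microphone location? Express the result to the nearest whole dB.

68 dB

Propagate each source to the receiver with L = L_ref − 20·log₁₀(r/r_ref), then add intensities.
milling machine: 80.9 − 20·log₁₀(21.1/1.7) = 80.9 − 21.88 = 59.02 dB.
chiller: 86.8 − 20·log₁₀(41.4/4.1) = 86.8 − 20.08 = 66.72 dB.
packaged HVAC unit: 79.1 − 20·log₁₀(35.1/3.8) = 79.1 − 19.31 = 59.79 dB.
Σ 10^(L/10) = 6.446e+06 → L_total = 10·log₁₀(6.446e+06) = 68.09 dB.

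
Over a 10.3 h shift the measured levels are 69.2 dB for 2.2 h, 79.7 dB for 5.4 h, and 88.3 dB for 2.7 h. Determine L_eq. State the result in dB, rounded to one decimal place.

The energy average is taken in the linear domain: L_eq = 10·log₁₀[(Σ tᵢ·10^(Lᵢ/10))/T], T = 10.3 h.
Σ tᵢ·10^(Lᵢ/10) = 2.2·10^(69.2/10) + 5.4·10^(79.7/10) + 2.7·10^(88.3/10) = 2.348e+09.
L_eq = 10·log₁₀(2.348e+09/10.3) = 83.58 dB.

83.6 dB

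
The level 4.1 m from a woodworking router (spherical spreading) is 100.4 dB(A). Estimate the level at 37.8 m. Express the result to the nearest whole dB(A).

Spherical spreading from a point source gives a 20·log₁₀(r₂/r₁) drop.
L₂ = 100.4 − 20·log₁₀(37.8/4.1) = 100.4 − 19.294 = 81.11 dB(A).

81 dB(A)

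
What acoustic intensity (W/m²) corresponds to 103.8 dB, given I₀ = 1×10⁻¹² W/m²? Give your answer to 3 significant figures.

I/I₀ = 10^(103.8/10) = 2.399e+10, so I = 2.399e+10 × 10⁻¹² W/m².

0.0240 W/m²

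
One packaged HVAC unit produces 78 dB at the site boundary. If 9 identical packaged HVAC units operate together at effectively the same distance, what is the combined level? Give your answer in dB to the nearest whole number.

88 dB

N identical incoherent sources raise the level by 10·log₁₀ N.
L_total = 78 + 10·log₁₀(9) = 78 + 9.542 = 87.54 dB.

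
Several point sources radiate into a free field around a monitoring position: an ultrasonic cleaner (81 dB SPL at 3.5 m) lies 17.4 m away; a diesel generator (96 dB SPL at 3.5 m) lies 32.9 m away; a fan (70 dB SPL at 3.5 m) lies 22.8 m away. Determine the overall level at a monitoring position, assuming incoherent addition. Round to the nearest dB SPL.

77 dB SPL

Apply inverse-square spreading to bring every level to the receiver, then sum 10^(L/10).
ultrasonic cleaner: 81 − 20·log₁₀(17.4/3.5) = 81 − 13.93 = 67.07 dB SPL.
diesel generator: 96 − 20·log₁₀(32.9/3.5) = 96 − 19.46 = 76.54 dB SPL.
fan: 70 − 20·log₁₀(22.8/3.5) = 70 − 16.28 = 53.72 dB SPL.
Σ 10^(L/10) = 5.038e+07 → L_total = 10·log₁₀(5.038e+07) = 77.02 dB SPL.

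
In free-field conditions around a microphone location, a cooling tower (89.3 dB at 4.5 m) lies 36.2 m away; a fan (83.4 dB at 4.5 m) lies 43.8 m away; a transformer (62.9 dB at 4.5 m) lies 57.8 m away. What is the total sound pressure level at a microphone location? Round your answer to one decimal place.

71.9 dB

Propagate each source to the receiver with L = L_ref − 20·log₁₀(r/r_ref), then add intensities.
cooling tower: 89.3 − 20·log₁₀(36.2/4.5) = 89.3 − 18.11 = 71.19 dB.
fan: 83.4 − 20·log₁₀(43.8/4.5) = 83.4 − 19.77 = 63.63 dB.
transformer: 62.9 − 20·log₁₀(57.8/4.5) = 62.9 − 22.17 = 40.73 dB.
Σ 10^(L/10) = 1.547e+07 → L_total = 10·log₁₀(1.547e+07) = 71.90 dB.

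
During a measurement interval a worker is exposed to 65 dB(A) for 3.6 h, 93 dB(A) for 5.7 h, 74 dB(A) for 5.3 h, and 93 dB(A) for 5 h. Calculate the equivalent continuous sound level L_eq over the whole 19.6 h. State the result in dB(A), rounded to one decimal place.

90.4 dB(A)

L_eq = 10·log₁₀[(1/T)·Σ tᵢ·10^(Lᵢ/10)] with T = 19.6 h.
Σ tᵢ·10^(Lᵢ/10) = 3.6·10^(65/10) + 5.7·10^(93/10) + 5.3·10^(74/10) + 5·10^(93/10) = 2.149e+10.
L_eq = 10·log₁₀(2.149e+10/19.6) = 90.40 dB(A).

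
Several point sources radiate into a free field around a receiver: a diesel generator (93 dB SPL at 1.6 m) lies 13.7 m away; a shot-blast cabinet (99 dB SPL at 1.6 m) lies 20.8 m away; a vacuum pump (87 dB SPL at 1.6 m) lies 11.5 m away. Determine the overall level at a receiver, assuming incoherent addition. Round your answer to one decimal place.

79.2 dB SPL

First find each source's level at the receiver (point-source: −20·log₁₀(r/r_ref)), then combine on an intensity basis.
diesel generator: 93 − 20·log₁₀(13.7/1.6) = 93 − 18.65 = 74.35 dB SPL.
shot-blast cabinet: 99 − 20·log₁₀(20.8/1.6) = 99 − 22.28 = 76.72 dB SPL.
vacuum pump: 87 − 20·log₁₀(11.5/1.6) = 87 − 17.13 = 69.87 dB SPL.
Σ 10^(L/10) = 8.392e+07 → L_total = 10·log₁₀(8.392e+07) = 79.24 dB SPL.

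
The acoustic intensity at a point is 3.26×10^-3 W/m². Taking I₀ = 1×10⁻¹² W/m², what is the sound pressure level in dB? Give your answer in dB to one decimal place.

L = 10·log₁₀(I/I₀) = 10·log₁₀(3.26×10^-3/10⁻¹²) = 10·log₁₀(3.26×10^9).
L = 10·(0.5132 + 9) = 95.13 dB.

95.1 dB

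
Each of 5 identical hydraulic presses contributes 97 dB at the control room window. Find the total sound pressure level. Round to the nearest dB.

104 dB

N identical incoherent sources raise the level by 10·log₁₀ N.
L_total = 97 + 10·log₁₀(5) = 97 + 6.990 = 103.99 dB.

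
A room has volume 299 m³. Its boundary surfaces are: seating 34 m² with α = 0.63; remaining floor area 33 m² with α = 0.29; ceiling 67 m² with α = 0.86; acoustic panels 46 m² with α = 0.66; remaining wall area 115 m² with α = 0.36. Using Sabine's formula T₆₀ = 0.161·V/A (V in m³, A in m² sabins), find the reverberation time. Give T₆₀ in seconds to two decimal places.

A = Σ Sᵢαᵢ = 34·0.63 + 33·0.29 + 67·0.86 + 46·0.66 + 115·0.36 = 160.37 m².
T₆₀ = 0.161·V/A = 0.161·299/160.37 = 0.300 s.

0.30 s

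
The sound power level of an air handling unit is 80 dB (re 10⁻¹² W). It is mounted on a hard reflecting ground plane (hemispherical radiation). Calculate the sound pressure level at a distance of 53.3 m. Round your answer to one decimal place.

37.5 dB

Free-field hemispherical radiation: L_p = L_w − 10·log₁₀(2π·r²), r = 53.3 m.
2π·r² = 1.785e+04 m², 10·log₁₀ of that is 42.516 dB.
L_p = 80 − 42.516 = 37.48 dB.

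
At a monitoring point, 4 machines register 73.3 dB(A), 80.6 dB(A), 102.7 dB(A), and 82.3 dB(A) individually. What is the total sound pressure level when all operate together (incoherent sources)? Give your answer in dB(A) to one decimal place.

102.8 dB(A)

For uncorrelated sources the intensities add, so convert each level to linear form, sum, and take 10·log₁₀ of the total.
Σ 10^(L/10) = 10^(73.3/10) + 10^(80.6/10) + 10^(102.7/10) + 10^(82.3/10) = 1.893e+10.
L_total = 10·log₁₀(1.893e+10) = 102.77 dB(A).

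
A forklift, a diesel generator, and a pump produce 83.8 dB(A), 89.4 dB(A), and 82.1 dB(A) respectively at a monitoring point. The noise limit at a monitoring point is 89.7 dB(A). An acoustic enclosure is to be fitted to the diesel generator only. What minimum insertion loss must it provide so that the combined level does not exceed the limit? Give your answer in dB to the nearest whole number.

2 dB

Fixed contribution from the other sources: Σ 10^(L/10) = 10^(83.8/10) + 10^(82.1/10) = 4.021e+08 (86.04 dB(A)).
The limit corresponds to 10^(89.7/10) = 9.333e+08; subtracting the fixed part leaves 5.312e+08 for the diesel generator, i.e. 87.25 dB(A).
Required insertion loss = 89.4 − 87.25 = 2.15 dB.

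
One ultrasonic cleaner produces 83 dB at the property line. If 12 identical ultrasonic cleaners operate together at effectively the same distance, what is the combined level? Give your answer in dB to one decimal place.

93.8 dB

With 12 equal, uncorrelated contributions the intensity is 12× that of one unit, giving a rise of 10·log₁₀ 12.
L_total = 83 + 10·log₁₀(12) = 83 + 10.792 = 93.79 dB.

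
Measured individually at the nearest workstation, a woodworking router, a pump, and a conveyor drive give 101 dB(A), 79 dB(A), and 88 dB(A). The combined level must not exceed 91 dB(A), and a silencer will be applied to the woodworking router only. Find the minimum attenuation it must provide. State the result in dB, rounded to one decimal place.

Everything except the woodworking router sums to 10^(79/10) + 10^(88/10) = 7.104e+08 in linear terms, 88.51 dB(A).
The limit corresponds to 10^(91/10) = 1.259e+09; subtracting the fixed part leaves 5.485e+08 for the woodworking router, i.e. 87.39 dB(A).
So the woodworking router must be reduced from 101 to 87.39 dB(A): IL = 13.61 dB.

13.6 dB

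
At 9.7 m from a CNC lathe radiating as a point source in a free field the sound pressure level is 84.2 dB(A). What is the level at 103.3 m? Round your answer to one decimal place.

Spherical spreading from a point source gives a 20·log₁₀(r₂/r₁) drop.
L₂ = 84.2 − 20·log₁₀(103.3/9.7) = 84.2 − 20.547 = 63.65 dB(A).

63.7 dB(A)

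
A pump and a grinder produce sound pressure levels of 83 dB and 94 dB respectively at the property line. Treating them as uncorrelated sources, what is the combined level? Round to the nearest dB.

For uncorrelated sources the intensities add, so convert each level to linear form, sum, and take 10·log₁₀ of the total.
Σ 10^(L/10) = 10^(83/10) + 10^(94/10) = 2.711e+09.
L_total = 10·log₁₀(2.711e+09) = 94.33 dB.

94 dB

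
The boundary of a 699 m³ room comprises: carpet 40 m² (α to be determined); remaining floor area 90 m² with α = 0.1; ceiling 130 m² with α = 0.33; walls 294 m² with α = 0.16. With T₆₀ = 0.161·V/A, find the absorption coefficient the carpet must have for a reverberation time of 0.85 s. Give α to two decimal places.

0.84

Required total absorption A = 0.161·699/0.85 = 132.40 m².
Absorption from the other surfaces = 90·0.1 + 130·0.33 + 294·0.16 = 98.94 m², so the carpet must supply 33.46 m² over 40 m².
α = 33.46/40 = 0.836.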